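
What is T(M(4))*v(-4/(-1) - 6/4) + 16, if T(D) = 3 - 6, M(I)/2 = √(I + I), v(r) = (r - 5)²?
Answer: -11/4 ≈ -2.7500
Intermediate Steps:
v(r) = (-5 + r)²
M(I) = 2*√2*√I (M(I) = 2*√(I + I) = 2*√(2*I) = 2*(√2*√I) = 2*√2*√I)
T(D) = -3
T(M(4))*v(-4/(-1) - 6/4) + 16 = -3*(-5 + (-4/(-1) - 6/4))² + 16 = -3*(-5 + (-4*(-1) - 6*¼))² + 16 = -3*(-5 + (4 - 3/2))² + 16 = -3*(-5 + 5/2)² + 16 = -3*(-5/2)² + 16 = -3*25/4 + 16 = -75/4 + 16 = -11/4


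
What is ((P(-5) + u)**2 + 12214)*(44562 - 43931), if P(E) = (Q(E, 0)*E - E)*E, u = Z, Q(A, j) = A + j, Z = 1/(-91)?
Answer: 181408672985/8281 ≈ 2.1907e+7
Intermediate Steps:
Z = -1/91 ≈ -0.010989
u = -1/91 ≈ -0.010989
P(E) = E*(E**2 - E) (P(E) = ((E + 0)*E - E)*E = (E*E - E)*E = (E**2 - E)*E = E*(E**2 - E))
((P(-5) + u)**2 + 12214)*(44562 - 43931) = (((-5)**2*(-1 - 5) - 1/91)**2 + 12214)*(44562 - 43931) = ((25*(-6) - 1/91)**2 + 12214)*631 = ((-150 - 1/91)**2 + 12214)*631 = ((-13651/91)**2 + 12214)*631 = (186349801/8281 + 12214)*631 = (287493935/8281)*631 = 181408672985/8281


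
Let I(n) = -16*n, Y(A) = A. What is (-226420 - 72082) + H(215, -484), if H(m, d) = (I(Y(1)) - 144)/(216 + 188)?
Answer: -30148742/101 ≈ -2.9850e+5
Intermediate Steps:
H(m, d) = -40/101 (H(m, d) = (-16*1 - 144)/(216 + 188) = (-16 - 144)/404 = -160*1/404 = -40/101)
(-226420 - 72082) + H(215, -484) = (-226420 - 72082) - 40/101 = -298502 - 40/101 = -30148742/101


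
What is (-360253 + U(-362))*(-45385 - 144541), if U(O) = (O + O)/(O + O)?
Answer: 68421221352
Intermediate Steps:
U(O) = 1 (U(O) = (2*O)/((2*O)) = (2*O)*(1/(2*O)) = 1)
(-360253 + U(-362))*(-45385 - 144541) = (-360253 + 1)*(-45385 - 144541) = -360252*(-189926) = 68421221352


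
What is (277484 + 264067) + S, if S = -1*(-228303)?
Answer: 769854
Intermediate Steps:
S = 228303
(277484 + 264067) + S = (277484 + 264067) + 228303 = 541551 + 228303 = 769854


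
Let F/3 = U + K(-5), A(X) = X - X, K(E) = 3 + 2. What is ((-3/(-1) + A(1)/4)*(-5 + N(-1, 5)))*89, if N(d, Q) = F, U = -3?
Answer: 267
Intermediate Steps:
K(E) = 5
A(X) = 0
F = 6 (F = 3*(-3 + 5) = 3*2 = 6)
N(d, Q) = 6
((-3/(-1) + A(1)/4)*(-5 + N(-1, 5)))*89 = ((-3/(-1) + 0/4)*(-5 + 6))*89 = ((-3*(-1) + 0*(¼))*1)*89 = ((3 + 0)*1)*89 = (3*1)*89 = 3*89 = 267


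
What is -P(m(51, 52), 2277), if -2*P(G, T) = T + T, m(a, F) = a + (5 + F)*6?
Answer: 2277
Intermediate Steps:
m(a, F) = 30 + a + 6*F (m(a, F) = a + (30 + 6*F) = 30 + a + 6*F)
P(G, T) = -T (P(G, T) = -(T + T)/2 = -T)
-P(m(51, 52), 2277) = -(-1)*2277 = -1*(-2277) = 2277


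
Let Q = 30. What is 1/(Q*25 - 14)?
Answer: 1/736 ≈ 0.0013587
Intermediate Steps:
1/(Q*25 - 14) = 1/(30*25 - 14) = 1/(750 - 14) = 1/736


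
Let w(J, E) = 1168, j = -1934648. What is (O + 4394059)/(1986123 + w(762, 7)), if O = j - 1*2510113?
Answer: -50702/1987291 ≈ -0.025513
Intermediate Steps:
O = -4444761 (O = -1934648 - 1*2510113 = -1934648 - 2510113 = -4444761)
(O + 4394059)/(1986123 + w(762, 7)) = (-4444761 + 4394059)/(1986123 + 1168) = -50702/1987291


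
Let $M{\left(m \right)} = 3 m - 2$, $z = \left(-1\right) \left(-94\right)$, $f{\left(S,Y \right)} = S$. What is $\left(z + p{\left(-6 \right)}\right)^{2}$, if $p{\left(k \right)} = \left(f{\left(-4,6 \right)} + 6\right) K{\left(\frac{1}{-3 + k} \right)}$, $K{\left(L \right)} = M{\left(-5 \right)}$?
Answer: $3600$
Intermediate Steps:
$z = 94$
$M{\left(m \right)} = -2 + 3 m$
$K{\left(L \right)} = -17$ ($K{\left(L \right)} = -2 + 3 \left(-5\right) = -2 - 15 = -17$)
$p{\left(k \right)} = -34$ ($p{\left(k \right)} = \left(-4 + 6\right) \left(-17\right) = 2 \left(-17\right) = -34$)
$\left(z + p{\left(-6 \right)}\right)^{2} = \left(94 - 34\right)^{2} = 60^{2} = 3600$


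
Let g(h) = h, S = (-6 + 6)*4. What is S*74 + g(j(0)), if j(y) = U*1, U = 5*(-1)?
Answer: -5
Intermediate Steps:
S = 0 (S = 0*4 = 0)
U = -5
j(y) = -5 (j(y) = -5*1 = -5)
S*74 + g(j(0)) = 0*74 - 5 = 0 - 5 = -5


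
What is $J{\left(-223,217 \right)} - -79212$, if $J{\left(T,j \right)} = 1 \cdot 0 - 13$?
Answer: $79199$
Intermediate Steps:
$J{\left(T,j \right)} = -13$ ($J{\left(T,j \right)} = 0 - 13 = -13$)
$J{\left(-223,217 \right)} - -79212 = -13 - -79212 = -13 + 79212 = 79199$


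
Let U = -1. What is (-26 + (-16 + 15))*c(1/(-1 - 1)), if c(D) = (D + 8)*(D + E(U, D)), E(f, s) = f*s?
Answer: 0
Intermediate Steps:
c(D) = 0 (c(D) = (D + 8)*(D - D) = (8 + D)*0 = 0)
(-26 + (-16 + 15))*c(1/(-1 - 1)) = (-26 + (-16 + 15))*0 = (-26 - 1)*0 = -27*0 = 0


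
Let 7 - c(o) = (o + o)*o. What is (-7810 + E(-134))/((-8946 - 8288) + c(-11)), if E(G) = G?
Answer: 2648/5823 ≈ 0.45475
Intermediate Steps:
c(o) = 7 - 2*o² (c(o) = 7 - (o + o)*o = 7 - 2*o*o = 7 - 2*o²)
(-7810 + E(-134))/((-8946 - 8288) + c(-11)) = (-7810 - 134)/((-8946 - 8288) + (7 - 2*(-11)²)) = -7944/(-17234 + (7 - 2*121)) = -7944/(-17234 + (7 - 242)) = -7944/(-17234 - 235) = -7944/(-17469) = -7944*(-1/17469) = 2648/5823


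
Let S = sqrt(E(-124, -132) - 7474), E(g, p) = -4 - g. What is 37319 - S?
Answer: 37319 - I*sqrt(7354) ≈ 37319.0 - 85.755*I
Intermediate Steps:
S = I*sqrt(7354) (S = sqrt((-4 - 1*(-124)) - 7474) = sqrt((-4 + 124) - 7474) = sqrt(120 - 7474) = sqrt(-7354) = I*sqrt(7354) ≈ 85.755*I)
37319 - S = 37319 - I*sqrt(7354)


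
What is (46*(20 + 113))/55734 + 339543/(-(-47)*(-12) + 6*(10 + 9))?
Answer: -150169337/199050 ≈ -754.43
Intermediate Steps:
(46*(20 + 113))/55734 + 339543/(-(-47)*(-12) + 6*(10 + 9)) = (46*133)*(1/55734) + 339543/(-47*12 + 6*19) = 6118*(1/55734) + 339543/(-564 + 114) = 437/3981 + 339543/(-450) = 437/3981 + 339543*(-1/450) = 437/3981 - 37727/50 = -150169337/199050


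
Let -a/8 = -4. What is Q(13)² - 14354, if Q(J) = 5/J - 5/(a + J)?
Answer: -196490882/13689 ≈ -14354.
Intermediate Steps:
a = 32 (a = -8*(-4) = 32)
Q(J) = -5/(32 + J) + 5/J (Q(J) = 5/J - 5/(32 + J) = -5/(32 + J) + 5/J)
Q(13)² - 14354 = (160/(13*(32 + 13)))² - 14354 = (160*(1/13)/45)² - 14354 = (160*(1/13)*(1/45))² - 14354 = (32/117)² - 14354 = 1024/13689 - 14354 = -196490882/13689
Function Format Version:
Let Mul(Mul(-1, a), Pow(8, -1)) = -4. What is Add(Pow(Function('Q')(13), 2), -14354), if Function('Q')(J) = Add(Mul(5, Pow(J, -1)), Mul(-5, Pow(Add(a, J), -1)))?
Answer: Rational(-196490882, 13689) ≈ -14354.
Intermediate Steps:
a = 32 (a = Mul(-8, -4) = 32)
Function('Q')(J) = Add(Mul(-5, Pow(Add(32, J), -1)), Mul(5, Pow(J, -1))) (Function('Q')(J) = Add(Mul(5, Pow(J, -1)), Mul(-5, Pow(Add(32, J), -1))) = Add(Mul(-5, Pow(Add(32, J), -1)), Mul(5, Pow(J, -1))))
Add(Pow(Function('Q')(13), 2), -14354) = Add(Pow(Mul(160, Pow(13, -1), Pow(Add(32, 13), -1)), 2), -14354) = Add(Pow(Mul(160, Rational(1, 13), Pow(45, -1)), 2), -14354) = Add(Pow(Mul(160, Rational(1, 13), Rational(1, 45)), 2), -14354) = Add(Pow(Rational(32, 117), 2), -14354) = Add(Rational(1024, 13689), -14354) = Rational(-196490882, 13689)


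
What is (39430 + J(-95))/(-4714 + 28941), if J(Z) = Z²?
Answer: 48455/24227 ≈ 2.0000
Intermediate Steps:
(39430 + J(-95))/(-4714 + 28941) = (39430 + (-95)²)/(-4714 + 28941) = (39430 + 9025)/24227 = 48455*(1/24227) = 48455/24227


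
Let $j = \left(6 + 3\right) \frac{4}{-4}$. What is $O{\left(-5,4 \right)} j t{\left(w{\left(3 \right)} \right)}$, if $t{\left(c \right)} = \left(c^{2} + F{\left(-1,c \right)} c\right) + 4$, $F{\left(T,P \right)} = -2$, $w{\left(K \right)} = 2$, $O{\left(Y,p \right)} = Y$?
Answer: $180$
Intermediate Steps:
$j = -9$ ($j = 9 \cdot 4 \left(- \frac{1}{4}\right) = 9 \left(-1\right) = -9$)
$t{\left(c \right)} = 4 + c^{2} - 2 c$ ($t{\left(c \right)} = \left(c^{2} - 2 c\right) + 4 = 4 + c^{2} - 2 c$)
$O{\left(-5,4 \right)} j t{\left(w{\left(3 \right)} \right)} = \left(-5\right) \left(-9\right) \left(4 + 2^{2} - 4\right) = 45 \left(4 + 4 - 4\right) = 45 \cdot 4 = 180$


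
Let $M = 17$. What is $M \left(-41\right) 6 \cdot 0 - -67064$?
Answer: $67064$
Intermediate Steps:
$M \left(-41\right) 6 \cdot 0 - -67064 = 17 \left(-41\right) 6 \cdot 0 - -67064 = \left(-697\right) 0 + 67064 = 0 + 67064 = 67064$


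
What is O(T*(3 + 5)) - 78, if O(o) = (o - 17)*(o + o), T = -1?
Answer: 322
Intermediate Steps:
O(o) = 2*o*(-17 + o) (O(o) = (-17 + o)*(2*o) = 2*o*(-17 + o))
O(T*(3 + 5)) - 78 = 2*(-(3 + 5))*(-17 - (3 + 5)) - 78 = 2*(-1*8)*(-17 - 1*8) - 78 = 2*(-8)*(-17 - 8) - 78 = 2*(-8)*(-25) - 78 = 400 - 78 = 322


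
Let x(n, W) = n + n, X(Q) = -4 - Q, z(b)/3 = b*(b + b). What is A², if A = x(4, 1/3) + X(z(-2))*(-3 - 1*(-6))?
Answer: 5776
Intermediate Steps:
z(b) = 6*b² (z(b) = 3*(b*(b + b)) = 3*(b*(2*b)) = 3*(2*b²) = 6*b²)
x(n, W) = 2*n
A = -76 (A = 2*4 + (-4 - 6*(-2)²)*(-3 - 1*(-6)) = 8 + (-4 - 6*4)*(-3 + 6) = 8 + (-4 - 1*24)*3 = 8 + (-4 - 24)*3 = 8 - 28*3 = 8 - 84 = -76)
A² = (-76)² = 5776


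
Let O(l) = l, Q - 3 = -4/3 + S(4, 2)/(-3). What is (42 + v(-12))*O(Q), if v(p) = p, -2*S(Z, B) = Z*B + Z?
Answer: 110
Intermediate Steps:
S(Z, B) = -Z/2 - B*Z/2 (S(Z, B) = -(Z*B + Z)/2 = -(B*Z + Z)/2 = -(Z + B*Z)/2 = -Z/2 - B*Z/2)
Q = 11/3 (Q = 3 + (-4/3 - ½*4*(1 + 2)/(-3)) = 3 + (-4*⅓ - ½*4*3*(-⅓)) = 3 + (-4/3 - 6*(-⅓)) = 3 + (-4/3 + 2) = 3 + ⅔ = 11/3 ≈ 3.6667)
(42 + v(-12))*O(Q) = (42 - 12)*(11/3) = 30*(11/3) = 110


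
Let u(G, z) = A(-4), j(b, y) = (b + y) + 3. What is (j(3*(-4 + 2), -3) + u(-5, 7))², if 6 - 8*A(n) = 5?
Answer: 2209/64 ≈ 34.516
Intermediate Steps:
j(b, y) = 3 + b + y
A(n) = ⅛ (A(n) = ¾ - ⅛*5 = ¾ - 5/8 = ⅛)
u(G, z) = ⅛
(j(3*(-4 + 2), -3) + u(-5, 7))² = ((3 + 3*(-4 + 2) - 3) + ⅛)² = ((3 + 3*(-2) - 3) + ⅛)² = ((3 - 6 - 3) + ⅛)² = (-6 + ⅛)² = (-47/8)² = 2209/64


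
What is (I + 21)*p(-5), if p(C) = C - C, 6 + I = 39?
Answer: 0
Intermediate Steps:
I = 33 (I = -6 + 39 = 33)
p(C) = 0
(I + 21)*p(-5) = (33 + 21)*0 = 54*0 = 0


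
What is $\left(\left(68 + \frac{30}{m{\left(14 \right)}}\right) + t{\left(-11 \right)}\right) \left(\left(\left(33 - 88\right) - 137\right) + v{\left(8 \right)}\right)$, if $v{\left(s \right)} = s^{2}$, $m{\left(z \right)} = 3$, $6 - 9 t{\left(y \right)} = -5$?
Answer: $- \frac{91264}{9} \approx -10140.0$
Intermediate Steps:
$t{\left(y \right)} = \frac{11}{9}$ ($t{\left(y \right)} = \frac{2}{3} - - \frac{5}{9} = \frac{2}{3} + \frac{5}{9} = \frac{11}{9}$)
$\left(\left(68 + \frac{30}{m{\left(14 \right)}}\right) + t{\left(-11 \right)}\right) \left(\left(\left(33 - 88\right) - 137\right) + v{\left(8 \right)}\right) = \left(\left(68 + \frac{30}{3}\right) + \frac{11}{9}\right) \left(\left(\left(33 - 88\right) - 137\right) + 8^{2}\right) = \left(\left(68 + 30 \cdot \frac{1}{3}\right) + \frac{11}{9}\right) \left(\left(\left(33 - 88\right) - 137\right) + 64\right) = \left(\left(68 + 10\right) + \frac{11}{9}\right) \left(\left(-55 - 137\right) + 64\right) = \left(78 + \frac{11}{9}\right) \left(-192 + 64\right) = \frac{713}{9} \left(-128\right) = - \frac{91264}{9}$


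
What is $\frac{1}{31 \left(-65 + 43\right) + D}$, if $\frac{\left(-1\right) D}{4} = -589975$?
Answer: $\frac{1}{2359218} \approx 4.2387 \cdot 10^{-7}$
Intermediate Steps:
$D = 2359900$ ($D = \left(-4\right) \left(-589975\right) = 2359900$)
$\frac{1}{31 \left(-65 + 43\right) + D} = \frac{1}{31 \left(-65 + 43\right) + 2359900} = \frac{1}{31 \left(-22\right) + 2359900} = \frac{1}{-682 + 2359900} = \frac{1}{2359218}$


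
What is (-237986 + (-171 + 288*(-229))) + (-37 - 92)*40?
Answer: -309269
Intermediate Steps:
(-237986 + (-171 + 288*(-229))) + (-37 - 92)*40 = (-237986 + (-171 - 65952)) - 129*40 = (-237986 - 66123) - 5160 = -304109 - 5160 = -309269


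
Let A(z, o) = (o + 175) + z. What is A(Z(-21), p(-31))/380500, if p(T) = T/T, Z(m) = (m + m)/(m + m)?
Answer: 177/380500 ≈ 0.00046518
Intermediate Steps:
Z(m) = 1 (Z(m) = (2*m)/((2*m)) = (2*m)*(1/(2*m)) = 1)
p(T) = 1
A(z, o) = 175 + o + z (A(z, o) = (175 + o) + z = 175 + o + z)
A(Z(-21), p(-31))/380500 = (175 + 1 + 1)/380500 = 177*(1/380500) = 177/380500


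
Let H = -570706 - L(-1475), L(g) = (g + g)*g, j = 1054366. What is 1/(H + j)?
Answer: -1/3867590 ≈ -2.5856e-7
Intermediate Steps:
L(g) = 2*g**2 (L(g) = (2*g)*g = 2*g**2)
H = -4921956 (H = -570706 - 2*(-1475)**2 = -570706 - 2*2175625 = -570706 - 1*4351250 = -570706 - 4351250 = -4921956)
1/(H + j) = 1/(-4921956 + 1054366) = 1/(-3867590) = -1/3867590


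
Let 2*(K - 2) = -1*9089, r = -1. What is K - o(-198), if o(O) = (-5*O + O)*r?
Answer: -7501/2 ≈ -3750.5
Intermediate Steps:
o(O) = 4*O (o(O) = (-5*O + O)*(-1) = -4*O*(-1) = 4*O)
K = -9085/2 (K = 2 + (-1*9089)/2 = 2 + (½)*(-9089) = 2 - 9089/2 = -9085/2 ≈ -4542.5)
K - o(-198) = -9085/2 - 4*(-198) = -9085/2 - 1*(-792) = -9085/2 + 792 = -7501/2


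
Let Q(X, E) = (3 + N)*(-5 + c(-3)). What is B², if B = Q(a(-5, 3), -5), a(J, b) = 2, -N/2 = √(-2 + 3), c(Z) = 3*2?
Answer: 1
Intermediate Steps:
c(Z) = 6
N = -2 (N = -2*√(-2 + 3) = -2*√1 = -2*1 = -2)
Q(X, E) = 1 (Q(X, E) = (3 - 2)*(-5 + 6) = 1*1 = 1)
B = 1
B² = 1² = 1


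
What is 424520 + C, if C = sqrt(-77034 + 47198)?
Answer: 424520 + 2*I*sqrt(7459) ≈ 4.2452e+5 + 172.73*I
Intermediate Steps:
C = 2*I*sqrt(7459) (C = sqrt(-29836) = 2*I*sqrt(7459) ≈ 172.73*I)
424520 + C = 424520 + 2*I*sqrt(7459)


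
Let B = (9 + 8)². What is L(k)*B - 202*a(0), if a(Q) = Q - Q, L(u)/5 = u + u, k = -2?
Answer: -5780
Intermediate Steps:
L(u) = 10*u (L(u) = 5*(u + u) = 5*(2*u) = 10*u)
a(Q) = 0
B = 289 (B = 17² = 289)
L(k)*B - 202*a(0) = (10*(-2))*289 - 202*0 = -20*289 + 0 = -5780 + 0 = -5780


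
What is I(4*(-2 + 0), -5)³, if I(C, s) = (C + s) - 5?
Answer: -5832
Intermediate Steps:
I(C, s) = -5 + C + s
I(4*(-2 + 0), -5)³ = (-5 + 4*(-2 + 0) - 5)³ = (-5 + 4*(-2) - 5)³ = (-5 - 8 - 5)³ = (-18)³ = -5832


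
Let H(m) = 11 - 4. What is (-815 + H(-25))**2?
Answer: 652864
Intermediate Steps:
H(m) = 7
(-815 + H(-25))**2 = (-815 + 7)**2 = (-808)**2 = 652864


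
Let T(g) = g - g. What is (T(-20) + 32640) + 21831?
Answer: 54471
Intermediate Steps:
T(g) = 0
(T(-20) + 32640) + 21831 = (0 + 32640) + 21831 = 32640 + 21831 = 54471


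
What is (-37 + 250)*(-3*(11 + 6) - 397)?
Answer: -95424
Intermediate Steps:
(-37 + 250)*(-3*(11 + 6) - 397) = 213*(-3*17 - 397) = 213*(-51 - 397) = 213*(-448) = -95424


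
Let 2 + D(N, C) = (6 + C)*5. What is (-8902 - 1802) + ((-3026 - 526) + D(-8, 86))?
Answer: -13798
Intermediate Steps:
D(N, C) = 28 + 5*C (D(N, C) = -2 + (6 + C)*5 = -2 + (30 + 5*C) = 28 + 5*C)
(-8902 - 1802) + ((-3026 - 526) + D(-8, 86)) = (-8902 - 1802) + ((-3026 - 526) + (28 + 5*86)) = -10704 + (-3552 + (28 + 430)) = -10704 + (-3552 + 458) = -10704 - 3094 = -13798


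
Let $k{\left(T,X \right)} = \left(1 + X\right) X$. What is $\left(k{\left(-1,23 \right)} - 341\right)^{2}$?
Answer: $44521$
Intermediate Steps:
$k{\left(T,X \right)} = X \left(1 + X\right)$
$\left(k{\left(-1,23 \right)} - 341\right)^{2} = \left(23 \left(1 + 23\right) - 341\right)^{2} = \left(23 \cdot 24 - 341\right)^{2} = \left(552 - 341\right)^{2} = 211^{2} = 44521$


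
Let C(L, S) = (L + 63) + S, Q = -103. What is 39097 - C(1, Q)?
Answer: 39136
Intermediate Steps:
C(L, S) = 63 + L + S (C(L, S) = (63 + L) + S = 63 + L + S)
39097 - C(1, Q) = 39097 - (63 + 1 - 103) = 39097 - 1*(-39) = 39097 + 39 = 39136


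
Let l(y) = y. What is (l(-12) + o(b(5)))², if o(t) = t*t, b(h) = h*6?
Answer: 788544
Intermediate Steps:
b(h) = 6*h
o(t) = t²
(l(-12) + o(b(5)))² = (-12 + (6*5)²)² = (-12 + 30²)² = (-12 + 900)² = 888² = 788544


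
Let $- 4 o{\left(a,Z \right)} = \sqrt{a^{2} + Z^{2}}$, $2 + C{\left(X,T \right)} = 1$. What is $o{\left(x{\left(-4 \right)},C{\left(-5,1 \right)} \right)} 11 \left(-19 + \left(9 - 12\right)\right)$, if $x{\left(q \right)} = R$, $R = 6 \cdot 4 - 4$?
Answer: $\frac{121 \sqrt{401}}{2} \approx 1211.5$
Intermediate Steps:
$C{\left(X,T \right)} = -1$ ($C{\left(X,T \right)} = -2 + 1 = -1$)
$R = 20$ ($R = 24 - 4 = 20$)
$x{\left(q \right)} = 20$
$o{\left(a,Z \right)} = - \frac{\sqrt{Z^{2} + a^{2}}}{4}$ ($o{\left(a,Z \right)} = - \frac{\sqrt{a^{2} + Z^{2}}}{4} = - \frac{\sqrt{Z^{2} + a^{2}}}{4}$)
$o{\left(x{\left(-4 \right)},C{\left(-5,1 \right)} \right)} 11 \left(-19 + \left(9 - 12\right)\right) = - \frac{\sqrt{\left(-1\right)^{2} + 20^{2}}}{4} \cdot 11 \left(-19 + \left(9 - 12\right)\right) = - \frac{\sqrt{1 + 400}}{4} \cdot 11 \left(-19 + \left(9 - 12\right)\right) = - \frac{\sqrt{401}}{4} \cdot 11 \left(-19 - 3\right) = - \frac{\sqrt{401}}{4} \cdot 11 \left(-22\right) = - \frac{\sqrt{401}}{4} \left(-242\right) = \frac{121 \sqrt{401}}{2}$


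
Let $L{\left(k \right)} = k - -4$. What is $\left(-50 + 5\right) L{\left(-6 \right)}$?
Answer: $90$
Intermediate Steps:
$L{\left(k \right)} = 4 + k$ ($L{\left(k \right)} = k + 4 = 4 + k$)
$\left(-50 + 5\right) L{\left(-6 \right)} = \left(-50 + 5\right) \left(4 - 6\right) = \left(-45\right) \left(-2\right) = 90$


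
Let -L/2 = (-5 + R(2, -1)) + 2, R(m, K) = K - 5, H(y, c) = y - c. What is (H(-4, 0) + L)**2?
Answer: 196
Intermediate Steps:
R(m, K) = -5 + K
L = 18 (L = -2*((-5 + (-5 - 1)) + 2) = -2*((-5 - 6) + 2) = -2*(-11 + 2) = -2*(-9) = 18)
(H(-4, 0) + L)**2 = ((-4 - 1*0) + 18)**2 = ((-4 + 0) + 18)**2 = (-4 + 18)**2 = 14**2 = 196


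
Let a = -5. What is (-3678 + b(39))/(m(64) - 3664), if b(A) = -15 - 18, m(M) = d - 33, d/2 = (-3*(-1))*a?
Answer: 3711/3727 ≈ 0.99571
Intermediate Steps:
d = -30 (d = 2*(-3*(-1)*(-5)) = 2*(3*(-5)) = 2*(-15) = -30)
m(M) = -63 (m(M) = -30 - 33 = -63)
b(A) = -33
(-3678 + b(39))/(m(64) - 3664) = (-3678 - 33)/(-63 - 3664) = -3711/(-3727) = -3711*(-1/3727) = 3711/3727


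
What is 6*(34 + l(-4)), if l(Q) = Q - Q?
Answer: 204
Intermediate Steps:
l(Q) = 0
6*(34 + l(-4)) = 6*(34 + 0) = 6*34 = 204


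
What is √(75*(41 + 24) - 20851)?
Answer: 2*I*√3994 ≈ 126.4*I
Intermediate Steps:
√(75*(41 + 24) - 20851) = √(75*65 - 20851) = √(4875 - 20851) = √(-15976) = 2*I*√3994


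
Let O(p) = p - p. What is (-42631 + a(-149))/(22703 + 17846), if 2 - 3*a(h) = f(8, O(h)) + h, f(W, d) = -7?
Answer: -127735/121647 ≈ -1.0500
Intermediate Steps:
O(p) = 0
a(h) = 3 - h/3 (a(h) = ⅔ - (-7 + h)/3 = ⅔ + (7/3 - h/3) = 3 - h/3)
(-42631 + a(-149))/(22703 + 17846) = (-42631 + (3 - ⅓*(-149)))/(22703 + 17846) = (-42631 + (3 + 149/3))/40549 = (-42631 + 158/3)*(1/40549) = -127735/3*1/40549 = -127735/121647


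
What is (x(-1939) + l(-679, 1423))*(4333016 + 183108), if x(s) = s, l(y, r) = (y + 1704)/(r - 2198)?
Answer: -271644858600/31 ≈ -8.7627e+9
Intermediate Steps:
l(y, r) = (1704 + y)/(-2198 + r)
(x(-1939) + l(-679, 1423))*(4333016 + 183108) = (-1939 + (1704 - 679)/(-2198 + 1423))*(4333016 + 183108) = (-1939 + 1025/(-775))*4516124 = (-1939 - 1/775*1025)*4516124 = (-1939 - 41/31)*4516124 = -60150/31*4516124 = -271644858600/31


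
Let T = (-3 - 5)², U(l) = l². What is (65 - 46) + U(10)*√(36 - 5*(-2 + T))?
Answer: 19 + 100*I*√274 ≈ 19.0 + 1655.3*I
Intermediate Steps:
T = 64 (T = (-8)² = 64)
(65 - 46) + U(10)*√(36 - 5*(-2 + T)) = (65 - 46) + 10²*√(36 - 5*(-2 + 64)) = 19 + 100*√(36 - 5*62) = 19 + 100*√(36 - 310) = 19 + 100*√(-274) = 19 + 100*(I*√274) = 19 + 100*I*√274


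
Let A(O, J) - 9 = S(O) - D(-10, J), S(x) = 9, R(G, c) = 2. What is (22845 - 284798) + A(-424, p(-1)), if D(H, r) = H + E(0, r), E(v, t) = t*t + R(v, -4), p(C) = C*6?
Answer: -261963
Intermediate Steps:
p(C) = 6*C
E(v, t) = 2 + t**2 (E(v, t) = t*t + 2 = t**2 + 2 = 2 + t**2)
D(H, r) = 2 + H + r**2 (D(H, r) = H + (2 + r**2) = 2 + H + r**2)
A(O, J) = 26 - J**2 (A(O, J) = 9 + (9 - (2 - 10 + J**2)) = 9 + (9 - (-8 + J**2)) = 9 + (9 + (8 - J**2)) = 9 + (17 - J**2) = 26 - J**2)
(22845 - 284798) + A(-424, p(-1)) = (22845 - 284798) + (26 - (6*(-1))**2) = -261953 + (26 - 1*(-6)**2) = -261953 + (26 - 1*36) = -261953 + (26 - 36) = -261953 - 10 = -261963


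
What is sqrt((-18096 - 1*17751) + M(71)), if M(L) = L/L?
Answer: I*sqrt(35846) ≈ 189.33*I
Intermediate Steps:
M(L) = 1
sqrt((-18096 - 1*17751) + M(71)) = sqrt((-18096 - 1*17751) + 1) = sqrt((-18096 - 17751) + 1) = sqrt(-35847 + 1) = sqrt(-35846) = I*sqrt(35846)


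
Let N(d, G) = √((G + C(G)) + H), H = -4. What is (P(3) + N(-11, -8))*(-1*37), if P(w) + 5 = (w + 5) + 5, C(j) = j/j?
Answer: -296 - 37*I*√11 ≈ -296.0 - 122.72*I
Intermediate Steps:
C(j) = 1
N(d, G) = √(-3 + G) (N(d, G) = √((G + 1) - 4) = √((1 + G) - 4) = √(-3 + G))
P(w) = 5 + w (P(w) = -5 + ((w + 5) + 5) = -5 + ((5 + w) + 5) = -5 + (10 + w) = 5 + w)
(P(3) + N(-11, -8))*(-1*37) = ((5 + 3) + √(-3 - 8))*(-1*37) = (8 + √(-11))*(-37) = (8 + I*√11)*(-37) = -296 - 37*I*√11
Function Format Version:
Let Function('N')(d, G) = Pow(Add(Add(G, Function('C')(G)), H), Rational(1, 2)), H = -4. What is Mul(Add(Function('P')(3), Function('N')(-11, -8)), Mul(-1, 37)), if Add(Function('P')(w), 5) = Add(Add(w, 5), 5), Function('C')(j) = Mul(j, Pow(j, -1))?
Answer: Add(-296, Mul(-37, I, Pow(11, Rational(1, 2)))) ≈ Add(-296.00, Mul(-122.72, I))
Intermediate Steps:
Function('C')(j) = 1
Function('N')(d, G) = Pow(Add(-3, G), Rational(1, 2)) (Function('N')(d, G) = Pow(Add(Add(G, 1), -4), Rational(1, 2)) = Pow(Add(Add(1, G), -4), Rational(1, 2)) = Pow(Add(-3, G), Rational(1, 2)))
Function('P')(w) = Add(5, w) (Function('P')(w) = Add(-5, Add(Add(w, 5), 5)) = Add(-5, Add(Add(5, w), 5)) = Add(-5, Add(10, w)) = Add(5, w))
Mul(Add(Function('P')(3), Function('N')(-11, -8)), Mul(-1, 37)) = Mul(Add(Add(5, 3), Pow(Add(-3, -8), Rational(1, 2))), Mul(-1, 37)) = Mul(Add(8, Pow(-11, Rational(1, 2))), -37) = Mul(Add(8, Mul(I, Pow(11, Rational(1, 2)))), -37) = Add(-296, Mul(-37, I, Pow(11, Rational(1, 2))))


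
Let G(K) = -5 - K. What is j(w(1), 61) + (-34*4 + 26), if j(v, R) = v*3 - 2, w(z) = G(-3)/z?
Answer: -118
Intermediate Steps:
w(z) = -2/z (w(z) = (-5 - 1*(-3))/z = (-5 + 3)/z = -2/z)
j(v, R) = -2 + 3*v (j(v, R) = 3*v - 2 = -2 + 3*v)
j(w(1), 61) + (-34*4 + 26) = (-2 + 3*(-2/1)) + (-34*4 + 26) = (-2 + 3*(-2*1)) + (-136 + 26) = (-2 + 3*(-2)) - 110 = (-2 - 6) - 110 = -8 - 110 = -118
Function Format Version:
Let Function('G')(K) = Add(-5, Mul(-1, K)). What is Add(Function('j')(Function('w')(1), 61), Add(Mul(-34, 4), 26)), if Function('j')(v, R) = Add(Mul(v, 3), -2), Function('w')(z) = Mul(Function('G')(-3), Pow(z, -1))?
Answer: -118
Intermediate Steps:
Function('w')(z) = Mul(-2, Pow(z, -1)) (Function('w')(z) = Mul(Add(-5, Mul(-1, -3)), Pow(z, -1)) = Mul(Add(-5, 3), Pow(z, -1)) = Mul(-2, Pow(z, -1)))
Function('j')(v, R) = Add(-2, Mul(3, v)) (Function('j')(v, R) = Add(Mul(3, v), -2) = Add(-2, Mul(3, v)))
Add(Function('j')(Function('w')(1), 61), Add(Mul(-34, 4), 26)) = Add(Add(-2, Mul(3, Mul(-2, Pow(1, -1)))), Add(Mul(-34, 4), 26)) = Add(Add(-2, Mul(3, Mul(-2, 1))), Add(-136, 26)) = Add(Add(-2, Mul(3, -2)), -110) = Add(Add(-2, -6), -110) = Add(-8, -110) = -118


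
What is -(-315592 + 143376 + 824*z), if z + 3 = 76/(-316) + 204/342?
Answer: 785299192/4503 ≈ 1.7439e+5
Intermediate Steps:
z = -11906/4503 (z = -3 + (76/(-316) + 204/342) = -3 + (76*(-1/316) + 204*(1/342)) = -3 + (-19/79 + 34/57) = -3 + 1603/4503 = -11906/4503 ≈ -2.6440)
-(-315592 + 143376 + 824*z) = -(-1430921320/4503 + 143376) = -824/(1/((-383 + 174) - 11906/4503)) = -824/(1/(-209 - 11906/4503)) = -824/(1/(-953033/4503)) = -824/(-4503/953033) = -824*(-953033/4503) = 785299192/4503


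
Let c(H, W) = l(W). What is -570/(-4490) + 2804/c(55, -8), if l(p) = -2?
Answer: -629441/449 ≈ -1401.9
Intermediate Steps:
c(H, W) = -2
-570/(-4490) + 2804/c(55, -8) = -570/(-4490) + 2804/(-2) = -570*(-1/4490) + 2804*(-½) = 57/449 - 1402 = -629441/449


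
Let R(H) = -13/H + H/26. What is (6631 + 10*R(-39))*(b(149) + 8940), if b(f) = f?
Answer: 180489362/3 ≈ 6.0163e+7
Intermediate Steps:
R(H) = -13/H + H/26 (R(H) = -13/H + H*(1/26) = -13/H + H/26)
(6631 + 10*R(-39))*(b(149) + 8940) = (6631 + 10*(-13/(-39) + (1/26)*(-39)))*(149 + 8940) = (6631 + 10*(-13*(-1/39) - 3/2))*9089 = (6631 + 10*(⅓ - 3/2))*9089 = (6631 + 10*(-7/6))*9089 = (6631 - 35/3)*9089 = (19858/3)*9089 = 180489362/3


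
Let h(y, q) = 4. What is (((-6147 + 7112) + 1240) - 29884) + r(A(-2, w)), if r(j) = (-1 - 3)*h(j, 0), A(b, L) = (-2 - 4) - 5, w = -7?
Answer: -27695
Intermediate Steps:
A(b, L) = -11 (A(b, L) = -6 - 5 = -11)
r(j) = -16 (r(j) = (-1 - 3)*4 = -4*4 = -16)
(((-6147 + 7112) + 1240) - 29884) + r(A(-2, w)) = (((-6147 + 7112) + 1240) - 29884) - 16 = ((965 + 1240) - 29884) - 16 = (2205 - 29884) - 16 = -27679 - 16 = -27695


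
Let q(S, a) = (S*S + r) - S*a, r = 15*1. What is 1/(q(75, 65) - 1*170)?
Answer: 1/595 ≈ 0.0016807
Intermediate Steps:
r = 15
q(S, a) = 15 + S² - S*a (q(S, a) = (S*S + 15) - S*a = (S² + 15) - S*a = (15 + S²) - S*a = 15 + S² - S*a)
1/(q(75, 65) - 1*170) = 1/((15 + 75² - 1*75*65) - 1*170) = 1/((15 + 5625 - 4875) - 170) = 1/(765 - 170) = 1/595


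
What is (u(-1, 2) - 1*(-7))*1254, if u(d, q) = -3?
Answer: 5016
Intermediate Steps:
(u(-1, 2) - 1*(-7))*1254 = (-3 - 1*(-7))*1254 = (-3 + 7)*1254 = 4*1254 = 5016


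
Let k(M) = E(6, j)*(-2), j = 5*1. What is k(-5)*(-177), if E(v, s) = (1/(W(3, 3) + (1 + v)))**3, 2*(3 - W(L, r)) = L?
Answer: 2832/4913 ≈ 0.57643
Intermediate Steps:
W(L, r) = 3 - L/2
j = 5
E(v, s) = (5/2 + v)**(-3) (E(v, s) = (1/((3 - 1/2*3) + (1 + v)))**3 = (1/((3 - 3/2) + (1 + v)))**3 = (1/(3/2 + (1 + v)))**3 = (1/(5/2 + v))**3 = (5/2 + v)**(-3))
k(M) = -16/4913 (k(M) = (8/(5 + 2*6)**3)*(-2) = (8/(5 + 12)**3)*(-2) = (8/17**3)*(-2) = (8*(1/4913))*(-2) = (8/4913)*(-2) = -16/4913)
k(-5)*(-177) = -16/4913*(-177) = 2832/4913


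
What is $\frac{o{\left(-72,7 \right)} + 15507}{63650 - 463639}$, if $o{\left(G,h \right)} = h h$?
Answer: $- \frac{15556}{399989} \approx -0.038891$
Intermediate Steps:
$o{\left(G,h \right)} = h^{2}$
$\frac{o{\left(-72,7 \right)} + 15507}{63650 - 463639} = \frac{7^{2} + 15507}{63650 - 463639} = \frac{49 + 15507}{-399989} = 15556 \left(- \frac{1}{399989}\right) = - \frac{15556}{399989}$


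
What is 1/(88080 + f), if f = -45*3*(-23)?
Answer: 1/91185 ≈ 1.0967e-5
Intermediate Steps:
f = 3105 (f = -135*(-23) = 3105)
1/(88080 + f) = 1/(88080 + 3105) = 1/91185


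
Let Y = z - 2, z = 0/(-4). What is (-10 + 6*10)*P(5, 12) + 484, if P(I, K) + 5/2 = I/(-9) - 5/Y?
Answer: 4106/9 ≈ 456.22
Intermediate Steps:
z = 0 (z = 0*(-1/4) = 0)
Y = -2 (Y = 0 - 2 = -2)
P(I, K) = -I/9 (P(I, K) = -5/2 + (I/(-9) - 5/(-2)) = -5/2 + (I*(-1/9) - 5*(-1/2)) = -5/2 + (-I/9 + 5/2) = -5/2 + (5/2 - I/9) = -I/9)
(-10 + 6*10)*P(5, 12) + 484 = (-10 + 6*10)*(-1/9*5) + 484 = (-10 + 60)*(-5/9) + 484 = 50*(-5/9) + 484 = -250/9 + 484 = 4106/9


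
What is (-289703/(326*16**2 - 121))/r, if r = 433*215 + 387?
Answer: -289703/7790322470 ≈ -3.7188e-5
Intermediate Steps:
r = 93482 (r = 93095 + 387 = 93482)
(-289703/(326*16**2 - 121))/r = -289703/(326*16**2 - 121)/93482 = -289703/(326*256 - 121)*(1/93482) = -289703/(83456 - 121)*(1/93482) = -289703/83335*(1/93482) = -289703*1/83335*(1/93482) = -289703/83335*1/93482 = -289703/7790322470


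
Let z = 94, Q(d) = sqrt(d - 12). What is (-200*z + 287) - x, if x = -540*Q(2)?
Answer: -18513 + 540*I*sqrt(10) ≈ -18513.0 + 1707.6*I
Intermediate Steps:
Q(d) = sqrt(-12 + d)
x = -540*I*sqrt(10) (x = -540*sqrt(-12 + 2) = -540*I*sqrt(10) ≈ -1707.6*I)
(-200*z + 287) - x = (-200*94 + 287) - (-540)*I*sqrt(10) = (-18800 + 287) + 540*I*sqrt(10) = -18513 + 540*I*sqrt(10)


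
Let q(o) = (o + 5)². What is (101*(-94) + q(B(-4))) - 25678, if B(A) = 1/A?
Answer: -562391/16 ≈ -35149.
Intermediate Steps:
B(A) = 1/A
q(o) = (5 + o)²
(101*(-94) + q(B(-4))) - 25678 = (101*(-94) + (5 + 1/(-4))²) - 25678 = (-9494 + (5 - ¼)²) - 25678 = (-9494 + (19/4)²) - 25678 = (-9494 + 361/16) - 25678 = -151543/16 - 25678 = -562391/16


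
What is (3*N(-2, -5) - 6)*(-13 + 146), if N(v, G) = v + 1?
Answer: -1197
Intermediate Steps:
N(v, G) = 1 + v
(3*N(-2, -5) - 6)*(-13 + 146) = (3*(1 - 2) - 6)*(-13 + 146) = (3*(-1) - 6)*133 = (-3 - 6)*133 = -9*133 = -1197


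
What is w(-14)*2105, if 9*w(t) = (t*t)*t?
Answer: -5776120/9 ≈ -6.4179e+5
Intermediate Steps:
w(t) = t³/9 (w(t) = ((t*t)*t)/9 = (t²*t)/9 = t³/9)
w(-14)*2105 = ((⅑)*(-14)³)*2105 = ((⅑)*(-2744))*2105 = -2744/9*2105 = -5776120/9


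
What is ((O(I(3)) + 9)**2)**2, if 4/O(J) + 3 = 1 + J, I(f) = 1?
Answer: 625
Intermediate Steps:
O(J) = 4/(-2 + J) (O(J) = 4/(-3 + (1 + J)) = 4/(-2 + J))
((O(I(3)) + 9)**2)**2 = ((4/(-2 + 1) + 9)**2)**2 = ((4/(-1) + 9)**2)**2 = ((4*(-1) + 9)**2)**2 = ((-4 + 9)**2)**2 = (5**2)**2 = 25**2 = 625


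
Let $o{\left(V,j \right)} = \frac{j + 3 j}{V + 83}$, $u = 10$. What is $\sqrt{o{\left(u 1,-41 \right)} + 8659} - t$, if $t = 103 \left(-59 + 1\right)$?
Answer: $5974 + \frac{\sqrt{74876439}}{93} \approx 6067.0$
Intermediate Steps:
$o{\left(V,j \right)} = \frac{4 j}{83 + V}$
$t = -5974$ ($t = 103 \left(-58\right) = -5974$)
$\sqrt{o{\left(u 1,-41 \right)} + 8659} - t = \sqrt{4 \left(-41\right) \frac{1}{83 + 10 \cdot 1} + 8659} - -5974 = \sqrt{4 \left(-41\right) \frac{1}{83 + 10} + 8659} + 5974 = \sqrt{4 \left(-41\right) \frac{1}{93} + 8659} + 5974 = \sqrt{- \frac{164}{93} + 8659} + 5974 = \sqrt{\frac{805123}{93}} + 5974 = \frac{\sqrt{74876439}}{93} + 5974 = 5974 + \frac{\sqrt{74876439}}{93}$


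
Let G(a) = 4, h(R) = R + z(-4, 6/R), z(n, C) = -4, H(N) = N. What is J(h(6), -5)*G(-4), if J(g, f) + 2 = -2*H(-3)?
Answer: 16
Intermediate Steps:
h(R) = -4 + R (h(R) = R - 4 = -4 + R)
J(g, f) = 4 (J(g, f) = -2 - 2*(-3) = -2 + 6 = 4)
J(h(6), -5)*G(-4) = 4*4 = 16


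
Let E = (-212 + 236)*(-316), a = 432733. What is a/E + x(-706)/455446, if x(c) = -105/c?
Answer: -34785769507447/609649084896 ≈ -57.059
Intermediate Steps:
E = -7584 (E = 24*(-316) = -7584)
a/E + x(-706)/455446 = 432733/(-7584) - 105/(-706)/455446 = 432733*(-1/7584) - 105*(-1/706)*(1/455446) = -432733/7584 + (105/706)*(1/455446) = -432733/7584 + 105/321544876 = -34785769507447/609649084896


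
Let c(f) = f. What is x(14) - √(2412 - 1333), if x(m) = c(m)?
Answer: 14 - √1079 ≈ -18.848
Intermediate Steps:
x(m) = m
x(14) - √(2412 - 1333) = 14 - √(2412 - 1333) = 14 - √1079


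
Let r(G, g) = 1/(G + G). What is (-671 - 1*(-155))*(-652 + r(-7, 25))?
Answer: 2355282/7 ≈ 3.3647e+5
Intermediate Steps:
r(G, g) = 1/(2*G)
(-671 - 1*(-155))*(-652 + r(-7, 25)) = (-671 - 1*(-155))*(-652 + (1/2)/(-7)) = (-671 + 155)*(-652 + (1/2)*(-1/7)) = -516*(-652 - 1/14) = -516*(-9129/14) = 2355282/7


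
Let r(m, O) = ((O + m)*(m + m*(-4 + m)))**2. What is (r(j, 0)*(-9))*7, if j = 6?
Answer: -734832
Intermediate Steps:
r(m, O) = (O + m)**2*(m + m*(-4 + m))**2
(r(j, 0)*(-9))*7 = ((6**2*(-3 + 6)**2*(0 + 6)**2)*(-9))*7 = ((36*3**2*6**2)*(-9))*7 = ((36*9*36)*(-9))*7 = (11664*(-9))*7 = -104976*7 = -734832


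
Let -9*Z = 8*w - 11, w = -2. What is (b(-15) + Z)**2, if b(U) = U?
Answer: 144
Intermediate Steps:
Z = 3 (Z = -(8*(-2) - 11)/9 = -(-16 - 11)/9 = -1/9*(-27) = 3)
(b(-15) + Z)**2 = (-15 + 3)**2 = (-12)**2 = 144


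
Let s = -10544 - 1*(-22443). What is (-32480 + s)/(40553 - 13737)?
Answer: -20581/26816 ≈ -0.76749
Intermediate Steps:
s = 11899 (s = -10544 + 22443 = 11899)
(-32480 + s)/(40553 - 13737) = (-32480 + 11899)/(40553 - 13737) = -20581/26816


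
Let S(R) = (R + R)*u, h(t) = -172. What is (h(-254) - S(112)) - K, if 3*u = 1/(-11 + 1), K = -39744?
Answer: 593692/15 ≈ 39579.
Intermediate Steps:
u = -1/30 (u = 1/(3*(-11 + 1)) = (1/3)/(-10) = (1/3)*(-1/10) = -1/30 ≈ -0.033333)
S(R) = -R/15 (S(R) = (R + R)*(-1/30) = (2*R)*(-1/30) = -R/15)
(h(-254) - S(112)) - K = (-172 - (-1)*112/15) - 1*(-39744) = (-172 - 1*(-112/15)) + 39744 = (-172 + 112/15) + 39744 = -2468/15 + 39744 = 593692/15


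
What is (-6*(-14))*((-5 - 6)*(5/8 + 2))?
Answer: -4851/2 ≈ -2425.5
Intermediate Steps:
(-6*(-14))*((-5 - 6)*(5/8 + 2)) = 84*(-11*(5*(⅛) + 2)) = 84*(-11*(5/8 + 2)) = 84*(-11*21/8) = 84*(-231/8) = -4851/2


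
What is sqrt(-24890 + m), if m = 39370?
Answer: 4*sqrt(905) ≈ 120.33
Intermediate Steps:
sqrt(-24890 + m) = sqrt(-24890 + 39370) = sqrt(14480) = 4*sqrt(905)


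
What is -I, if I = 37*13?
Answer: -481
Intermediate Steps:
I = 481
-I = -1*481 = -481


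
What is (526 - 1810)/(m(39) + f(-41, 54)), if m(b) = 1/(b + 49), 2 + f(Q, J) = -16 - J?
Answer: 112992/6335 ≈ 17.836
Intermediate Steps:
f(Q, J) = -18 - J (f(Q, J) = -2 + (-16 - J) = -18 - J)
m(b) = 1/(49 + b)
(526 - 1810)/(m(39) + f(-41, 54)) = (526 - 1810)/(1/(49 + 39) + (-18 - 1*54)) = -1284/(1/88 + (-18 - 54)) = -1284/(1/88 - 72) = -1284/(-6335/88) = -1284*(-88/6335) = 112992/6335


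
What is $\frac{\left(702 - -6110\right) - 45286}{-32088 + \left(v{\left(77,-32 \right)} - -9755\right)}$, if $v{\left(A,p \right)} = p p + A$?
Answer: $\frac{19237}{10616} \approx 1.8121$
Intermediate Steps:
$v{\left(A,p \right)} = A + p^{2}$ ($v{\left(A,p \right)} = p^{2} + A = A + p^{2}$)
$\frac{\left(702 - -6110\right) - 45286}{-32088 + \left(v{\left(77,-32 \right)} - -9755\right)} = \frac{\left(702 - -6110\right) - 45286}{-32088 + \left(\left(77 + \left(-32\right)^{2}\right) - -9755\right)} = \frac{\left(702 + 6110\right) - 45286}{-32088 + \left(\left(77 + 1024\right) + 9755\right)} = \frac{6812 - 45286}{-32088 + \left(1101 + 9755\right)} = - \frac{38474}{-32088 + 10856} = - \frac{38474}{-21232} = \left(-38474\right) \left(- \frac{1}{21232}\right) = \frac{19237}{10616}$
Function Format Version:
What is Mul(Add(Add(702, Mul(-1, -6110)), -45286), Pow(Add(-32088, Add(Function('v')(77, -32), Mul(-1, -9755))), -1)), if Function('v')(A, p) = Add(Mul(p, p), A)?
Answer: Rational(19237, 10616) ≈ 1.8121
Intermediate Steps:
Function('v')(A, p) = Add(A, Pow(p, 2)) (Function('v')(A, p) = Add(Pow(p, 2), A) = Add(A, Pow(p, 2)))
Mul(Add(Add(702, Mul(-1, -6110)), -45286), Pow(Add(-32088, Add(Function('v')(77, -32), Mul(-1, -9755))), -1)) = Mul(Add(Add(702, Mul(-1, -6110)), -45286), Pow(Add(-32088, Add(Add(77, Pow(-32, 2)), Mul(-1, -9755))), -1)) = Mul(Add(Add(702, 6110), -45286), Pow(Add(-32088, Add(Add(77, 1024), 9755)), -1)) = Mul(Add(6812, -45286), Pow(Add(-32088, Add(1101, 9755)), -1)) = Mul(-38474, Pow(Add(-32088, 10856), -1)) = Mul(-38474, Pow(-21232, -1)) = Mul(-38474, Rational(-1, 21232)) = Rational(19237, 10616)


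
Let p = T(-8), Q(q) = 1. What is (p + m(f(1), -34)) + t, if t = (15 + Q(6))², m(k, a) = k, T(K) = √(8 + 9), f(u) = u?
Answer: 257 + √17 ≈ 261.12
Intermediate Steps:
T(K) = √17
p = √17 ≈ 4.1231
t = 256 (t = (15 + 1)² = 16² = 256)
(p + m(f(1), -34)) + t = (√17 + 1) + 256 = (1 + √17) + 256 = 257 + √17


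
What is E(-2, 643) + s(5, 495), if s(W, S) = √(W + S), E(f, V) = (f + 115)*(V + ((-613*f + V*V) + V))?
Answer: 47003593 + 10*√5 ≈ 4.7004e+7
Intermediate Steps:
E(f, V) = (115 + f)*(V² - 613*f + 2*V) (E(f, V) = (115 + f)*(V + ((-613*f + V²) + V)) = (115 + f)*(V + ((V² - 613*f) + V)) = (115 + f)*(V + (V + V² - 613*f)) = (115 + f)*(V² - 613*f + 2*V))
s(W, S) = √(S + W)
E(-2, 643) + s(5, 495) = (-70495*(-2) - 613*(-2)² + 115*643² + 230*643 - 2*643² + 2*643*(-2)) + √(495 + 5) = (140990 - 613*4 + 115*413449 + 147890 - 2*413449 - 2572) + √500 = (140990 - 2452 + 47546635 + 147890 - 826898 - 2572) + 10*√5 = 47003593 + 10*√5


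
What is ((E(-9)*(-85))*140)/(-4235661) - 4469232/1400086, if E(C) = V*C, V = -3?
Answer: -60393150492/19380031591 ≈ -3.1163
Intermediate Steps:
E(C) = -3*C
((E(-9)*(-85))*140)/(-4235661) - 4469232/1400086 = ((-3*(-9)*(-85))*140)/(-4235661) - 4469232/1400086 = ((27*(-85))*140)*(-1/4235661) - 4469232*1/1400086 = -2295*140*(-1/4235661) - 131448/41179 = -321300*(-1/4235661) - 131448/41179 = 35700/470629 - 131448/41179 = -60393150492/19380031591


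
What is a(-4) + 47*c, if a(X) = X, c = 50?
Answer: 2346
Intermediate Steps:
a(-4) + 47*c = -4 + 47*50 = -4 + 2350 = 2346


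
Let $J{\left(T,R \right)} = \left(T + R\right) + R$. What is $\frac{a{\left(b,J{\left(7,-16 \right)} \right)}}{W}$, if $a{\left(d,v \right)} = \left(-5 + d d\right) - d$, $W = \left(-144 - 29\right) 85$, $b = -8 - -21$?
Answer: $- \frac{151}{14705} \approx -0.010269$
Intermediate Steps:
$J{\left(T,R \right)} = T + 2 R$ ($J{\left(T,R \right)} = \left(R + T\right) + R = T + 2 R$)
$b = 13$ ($b = -8 + 21 = 13$)
$W = -14705$ ($W = \left(-173\right) 85 = -14705$)
$a{\left(d,v \right)} = -5 + d^{2} - d$ ($a{\left(d,v \right)} = \left(-5 + d^{2}\right) - d = -5 + d^{2} - d$)
$\frac{a{\left(b,J{\left(7,-16 \right)} \right)}}{W} = \frac{-5 + 13^{2} - 13}{-14705} = \left(-5 + 169 - 13\right) \left(- \frac{1}{14705}\right) = 151 \left(- \frac{1}{14705}\right) = - \frac{151}{14705}$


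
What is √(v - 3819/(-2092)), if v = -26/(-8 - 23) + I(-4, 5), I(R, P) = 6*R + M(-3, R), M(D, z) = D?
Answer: I*√25587729499/32426 ≈ 4.9331*I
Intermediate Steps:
I(R, P) = -3 + 6*R (I(R, P) = 6*R - 3 = -3 + 6*R)
v = -811/31 (v = -26/(-8 - 23) + (-3 + 6*(-4)) = -26/(-31) + (-3 - 24) = -26*(-1/31) - 27 = 26/31 - 27 = -811/31 ≈ -26.161)
√(v - 3819/(-2092)) = √(-811/31 - 3819/(-2092)) = √(-811/31 - 3819*(-1/2092)) = √(-811/31 + 3819/2092) = √(-1578223/64852) = I*√25587729499/32426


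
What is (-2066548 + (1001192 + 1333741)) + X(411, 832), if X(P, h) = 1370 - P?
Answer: 269344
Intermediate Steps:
(-2066548 + (1001192 + 1333741)) + X(411, 832) = (-2066548 + (1001192 + 1333741)) + (1370 - 1*411) = (-2066548 + 2334933) + (1370 - 411) = 268385 + 959 = 269344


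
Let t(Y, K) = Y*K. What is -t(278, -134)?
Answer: 37252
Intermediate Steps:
t(Y, K) = K*Y
-t(278, -134) = -(-134)*278 = -1*(-37252) = 37252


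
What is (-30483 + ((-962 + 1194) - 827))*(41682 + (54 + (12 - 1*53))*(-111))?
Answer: -1250547642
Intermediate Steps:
(-30483 + ((-962 + 1194) - 827))*(41682 + (54 + (12 - 1*53))*(-111)) = (-30483 + (232 - 827))*(41682 + (54 + (12 - 53))*(-111)) = (-30483 - 595)*(41682 + (54 - 41)*(-111)) = -31078*(41682 + 13*(-111)) = -31078*(41682 - 1443) = -31078*40239 = -1250547642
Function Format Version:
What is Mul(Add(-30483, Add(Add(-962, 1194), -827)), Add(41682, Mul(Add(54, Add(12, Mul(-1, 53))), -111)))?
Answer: -1250547642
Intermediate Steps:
Mul(Add(-30483, Add(Add(-962, 1194), -827)), Add(41682, Mul(Add(54, Add(12, Mul(-1, 53))), -111))) = Mul(Add(-30483, Add(232, -827)), Add(41682, Mul(Add(54, Add(12, -53)), -111))) = Mul(Add(-30483, -595), Add(41682, Mul(Add(54, -41), -111))) = Mul(-31078, Add(41682, Mul(13, -111))) = Mul(-31078, Add(41682, -1443)) = Mul(-31078, 40239) = -1250547642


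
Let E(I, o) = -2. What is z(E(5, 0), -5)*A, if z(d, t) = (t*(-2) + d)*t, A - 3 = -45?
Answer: 1680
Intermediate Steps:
A = -42 (A = 3 - 45 = -42)
z(d, t) = t*(d - 2*t) (z(d, t) = (-2*t + d)*t = (d - 2*t)*t = t*(d - 2*t))
z(E(5, 0), -5)*A = -5*(-2 - 2*(-5))*(-42) = -5*(-2 + 10)*(-42) = -5*8*(-42) = -40*(-42) = 1680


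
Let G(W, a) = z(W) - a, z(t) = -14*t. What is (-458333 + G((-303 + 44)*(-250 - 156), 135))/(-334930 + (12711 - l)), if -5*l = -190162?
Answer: 9653120/1801257 ≈ 5.3591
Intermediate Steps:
l = 190162/5 (l = -⅕*(-190162) = 190162/5 ≈ 38032.)
G(W, a) = -a - 14*W (G(W, a) = -14*W - a = -a - 14*W)
(-458333 + G((-303 + 44)*(-250 - 156), 135))/(-334930 + (12711 - l)) = (-458333 + (-1*135 - 14*(-303 + 44)*(-250 - 156)))/(-334930 + (12711 - 1*190162/5)) = (-458333 + (-135 - (-3626)*(-406)))/(-334930 + (12711 - 190162/5)) = (-458333 + (-135 - 14*105154))/(-334930 - 126607/5) = (-458333 + (-135 - 1472156))/(-1801257/5) = (-458333 - 1472291)*(-5/1801257) = -1930624*(-5/1801257) = 9653120/1801257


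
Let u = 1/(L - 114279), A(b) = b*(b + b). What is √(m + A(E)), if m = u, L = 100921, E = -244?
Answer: 5*√849870036258/13358 ≈ 345.07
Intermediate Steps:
A(b) = 2*b² (A(b) = b*(2*b) = 2*b²)
u = -1/13358 (u = 1/(100921 - 114279) = 1/(-13358) = -1/13358 ≈ -7.4861e-5)
m = -1/13358 ≈ -7.4861e-5
√(m + A(E)) = √(-1/13358 + 2*(-244)²) = √(-1/13358 + 2*59536) = √(-1/13358 + 119072) = √(1590563775/13358) = 5*√849870036258/13358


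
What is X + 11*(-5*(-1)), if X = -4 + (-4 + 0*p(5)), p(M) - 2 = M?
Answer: 47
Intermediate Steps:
p(M) = 2 + M
X = -8 (X = -4 + (-4 + 0*(2 + 5)) = -4 + (-4 + 0*7) = -4 + (-4 + 0) = -4 - 4 = -8)
X + 11*(-5*(-1)) = -8 + 11*(-5*(-1)) = -8 + 11*5 = -8 + 55 = 47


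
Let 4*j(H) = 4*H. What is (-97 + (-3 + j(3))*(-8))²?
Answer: 9409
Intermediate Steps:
j(H) = H (j(H) = (4*H)/4 = H)
(-97 + (-3 + j(3))*(-8))² = (-97 + (-3 + 3)*(-8))² = (-97 + 0*(-8))² = (-97 + 0)² = (-97)² = 9409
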